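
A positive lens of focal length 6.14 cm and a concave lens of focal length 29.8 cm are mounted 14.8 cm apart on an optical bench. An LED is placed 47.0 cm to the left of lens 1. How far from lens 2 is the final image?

6.14 cm

Lens 1: 1/d_i1 = 1/f₁ − 1/d_o1 = 1/(6.14) − 1/(47.0) = 0.1416, so d_i1 = 7.063 cm.
The intermediate image is 7.063 cm to the right of lens 1, which is 14.8 − (7.063) = 7.737 cm to the left of lens 2, so d_o2 = +7.737 cm.
Lens 2 is diverging, so f₂ = −29.8 cm.
Lens 2: 1/d_i2 = 1/f₂ − 1/d_o2 = 1/(-29.8) − 1/(7.737) = -0.1628, so d_i2 = -6.14 cm.
The final image is virtual, 6.14 cm to the left of lens 2 (overall magnification ≈ -0.12).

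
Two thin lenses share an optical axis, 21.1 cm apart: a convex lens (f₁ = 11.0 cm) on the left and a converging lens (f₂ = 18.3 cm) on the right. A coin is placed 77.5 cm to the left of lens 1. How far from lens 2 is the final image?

15.1 cm

Lens 1: 1/d_i1 = 1/f₁ − 1/d_o1 = 1/(11.0) − 1/(77.5) = 0.07801, so d_i1 = 12.82 cm.
The intermediate image is 12.82 cm to the right of lens 1, which is 21.1 − (12.82) = 8.280 cm to the left of lens 2, so d_o2 = +8.280 cm.
Lens 2: 1/d_i2 = 1/f₂ − 1/d_o2 = 1/(18.3) − 1/(8.280) = -0.06613, so d_i2 = -15.1 cm.
The final image is virtual, 15.1 cm to the left of lens 2 (overall magnification ≈ -0.30).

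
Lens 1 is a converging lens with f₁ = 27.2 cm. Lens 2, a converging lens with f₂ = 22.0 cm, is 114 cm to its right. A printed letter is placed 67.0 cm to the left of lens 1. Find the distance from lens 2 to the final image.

32.5 cm

Lens 1: 1/d_i1 = 1/f₁ − 1/d_o1 = 1/(27.2) − 1/(67.0) = 0.02184, so d_i1 = 45.79 cm.
The intermediate image is 45.79 cm to the right of lens 1, which is 114 − (45.79) = 68.21 cm to the left of lens 2, so d_o2 = +68.21 cm.
Lens 2: 1/d_i2 = 1/f₂ − 1/d_o2 = 1/(22.0) − 1/(68.21) = 0.03079, so d_i2 = 32.5 cm.
The final image is real, 32.5 cm to the right of lens 2 (overall magnification ≈ 0.33).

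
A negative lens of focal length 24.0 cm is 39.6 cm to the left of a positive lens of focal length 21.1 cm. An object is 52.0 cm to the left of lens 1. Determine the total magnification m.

m = -0.191

f₁ = −24.0 cm (diverging).
Lens 1: 1/d_i1 = 1/(-24.0) − 1/(52.0) = -0.06090, so d_i1 = -16.42 cm; m₁ = −d_i1/d_o1 = +0.3158.
d_o2 = 39.6 − (-16.42) = 56.02 cm.
Lens 2: 1/d_i2 = 1/(21.1) − 1/(56.02) = 0.02954, so d_i2 = 33.85 cm; m₂ = −d_i2/d_o2 = -0.6042.
m = m₁·m₂ = (+0.3158)(-0.6042) = -0.191.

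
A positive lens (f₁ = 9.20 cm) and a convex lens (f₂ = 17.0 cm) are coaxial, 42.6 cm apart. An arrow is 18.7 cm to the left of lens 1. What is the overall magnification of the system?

Lens 1: 1/d_i1 = 1/(9.20) − 1/(18.7) = 0.05522, so d_i1 = 18.11 cm; m₁ = −d_i1/d_o1 = -0.9684.
d_o2 = 42.6 − (18.11) = 24.49 cm.
Lens 2: 1/d_i2 = 1/(17.0) − 1/(24.49) = 0.01799, so d_i2 = 55.58 cm; m₂ = −d_i2/d_o2 = -2.270.
m = m₁·m₂ = (-0.9684)(-2.270) = +2.20.

m = +2.20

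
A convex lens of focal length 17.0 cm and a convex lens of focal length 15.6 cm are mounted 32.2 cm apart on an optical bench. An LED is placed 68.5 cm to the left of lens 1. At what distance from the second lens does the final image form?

24.9 cm

Lens 1: 1/d_i1 = 1/f₁ − 1/d_o1 = 1/(17.0) − 1/(68.5) = 0.04422, so d_i1 = 22.61 cm.
The intermediate image is 22.61 cm to the right of lens 1, which is 32.2 − (22.61) = 9.590 cm to the left of lens 2, so d_o2 = +9.590 cm.
Lens 2: 1/d_i2 = 1/f₂ − 1/d_o2 = 1/(15.6) − 1/(9.590) = -0.04017, so d_i2 = -24.9 cm.
The final image is virtual, 24.9 cm to the left of lens 2 (overall magnification ≈ -0.86).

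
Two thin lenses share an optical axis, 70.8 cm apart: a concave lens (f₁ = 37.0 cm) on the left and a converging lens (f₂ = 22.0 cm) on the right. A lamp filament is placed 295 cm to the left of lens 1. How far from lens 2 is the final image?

Lens 1 is diverging, so f₁ = −37.0 cm.
Lens 1: 1/d_i1 = 1/f₁ − 1/d_o1 = 1/(-37.0) − 1/(295) = -0.03042, so d_i1 = -32.88 cm.
The intermediate image is 32.88 cm to the left of lens 1 (virtual), which is 70.8 − (-32.88) = 103.7 cm to the left of lens 2, so d_o2 = +103.7 cm.
Lens 2: 1/d_i2 = 1/f₂ − 1/d_o2 = 1/(22.0) − 1/(103.7) = 0.03581, so d_i2 = 27.9 cm.
The final image is real, 27.9 cm to the right of lens 2 (overall magnification ≈ -0.030).

27.9 cm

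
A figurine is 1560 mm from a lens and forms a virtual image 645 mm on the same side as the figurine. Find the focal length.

Virtual image ⇒ d_i = −645 mm.
1/f = 1/d_o + 1/d_i = 1/(1560) + 1/(-645) = -0.0009094, so f = -1100 mm.
Since f is negative, the lens is diverging.

f = -1100 mm (diverging)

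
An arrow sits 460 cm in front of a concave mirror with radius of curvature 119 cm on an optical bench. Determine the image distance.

68.3 cm

f = R/2 = 119/2 = 59.50 cm.
Mirror equation: 1/q = 1/f − 1/p = 1/(59.50) − 1/(460) = 0.01681 − 0.002174 = 0.01463, so q = 68.3 cm.
The image is real, inverted and reduced, in front of the mirror.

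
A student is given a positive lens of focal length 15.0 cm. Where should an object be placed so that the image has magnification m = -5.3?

m = −d_i/d_o ⇒ d_i = −m·d_o.
1/f = 1/d_o + 1/d_i = 1/d_o − 1/(m·d_o) = (1 − 1/m)/d_o, so d_o = f(1 − 1/m) = (15.00)(1 − 1/(-5.3)) = 17.8 cm.

17.8 cm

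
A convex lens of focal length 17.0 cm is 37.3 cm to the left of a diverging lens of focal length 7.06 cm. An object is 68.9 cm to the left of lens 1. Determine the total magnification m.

m = -0.106

Lens 1: 1/d_i1 = 1/(17.0) − 1/(68.9) = 0.04431, so d_i1 = 22.57 cm; m₁ = −d_i1/d_o1 = -0.3276.
d_o2 = 37.3 − (22.57) = 14.73 cm.
f₂ = −7.06 cm (diverging).
Lens 2: 1/d_i2 = 1/(-7.06) − 1/(14.73) = -0.2095, so d_i2 = -4.773 cm; m₂ = −d_i2/d_o2 = +0.3240.
m = m₁·m₂ = (-0.3276)(+0.3240) = -0.106.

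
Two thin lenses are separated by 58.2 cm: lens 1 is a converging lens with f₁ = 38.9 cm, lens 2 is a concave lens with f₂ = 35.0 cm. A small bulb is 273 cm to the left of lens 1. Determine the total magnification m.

m = -0.122

Lens 1: 1/d_i1 = 1/(38.9) − 1/(273) = 0.02204, so d_i1 = 45.36 cm; m₁ = −d_i1/d_o1 = -0.1662.
d_o2 = 58.2 − (45.36) = 12.84 cm.
f₂ = −35.0 cm (diverging).
Lens 2: 1/d_i2 = 1/(-35.0) − 1/(12.84) = -0.1065, so d_i2 = -9.394 cm; m₂ = −d_i2/d_o2 = +0.7316.
m = m₁·m₂ = (-0.1662)(+0.7316) = -0.122.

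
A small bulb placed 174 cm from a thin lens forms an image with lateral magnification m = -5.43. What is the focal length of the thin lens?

f = 147 cm (converging)

m = −d_i/d_o ⇒ d_i = −m·d_o = −(-5.43)·(174) = 944.8 cm.
1/f = 1/d_o + 1/d_i = 1/(174) + 1/(944.8) = 0.006806, so f = 147 cm.
Since f is positive, the thin lens is converging.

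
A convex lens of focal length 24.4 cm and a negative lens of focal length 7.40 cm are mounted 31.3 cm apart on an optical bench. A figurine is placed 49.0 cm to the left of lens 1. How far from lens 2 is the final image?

Lens 1: 1/d_i1 = 1/f₁ − 1/d_o1 = 1/(24.4) − 1/(49.0) = 0.02058, so d_i1 = 48.60 cm.
The intermediate image is 48.60 cm to the right of lens 1, which lies 17.30 cm to the right of lens 2 — a virtual object — so d_o2 = −17.30 cm.
Lens 2 is diverging, so f₂ = −7.40 cm.
Lens 2: 1/d_i2 = 1/f₂ − 1/d_o2 = 1/(-7.40) − 1/(-17.30) = -0.07733, so d_i2 = -12.9 cm.
The final image is virtual, 12.9 cm to the left of lens 2 (overall magnification ≈ 0.74).

12.9 cm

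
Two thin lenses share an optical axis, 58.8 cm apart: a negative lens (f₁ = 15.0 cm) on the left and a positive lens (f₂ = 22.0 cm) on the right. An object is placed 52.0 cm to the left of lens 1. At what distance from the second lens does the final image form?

32.0 cm

Lens 1 is diverging, so f₁ = −15.0 cm.
Lens 1: 1/d_i1 = 1/f₁ − 1/d_o1 = 1/(-15.0) − 1/(52.0) = -0.08590, so d_i1 = -11.64 cm.
The intermediate image is 11.64 cm to the left of lens 1 (virtual), which is 58.8 − (-11.64) = 70.44 cm to the left of lens 2, so d_o2 = +70.44 cm.
Lens 2: 1/d_i2 = 1/f₂ − 1/d_o2 = 1/(22.0) − 1/(70.44) = 0.03126, so d_i2 = 32.0 cm.
The final image is real, 32.0 cm to the right of lens 2 (overall magnification ≈ -0.10).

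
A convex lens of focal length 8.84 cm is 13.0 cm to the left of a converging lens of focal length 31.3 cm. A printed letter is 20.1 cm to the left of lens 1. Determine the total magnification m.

Lens 1: 1/d_i1 = 1/(8.84) − 1/(20.1) = 0.06337, so d_i1 = 15.78 cm; m₁ = −d_i1/d_o1 = -0.7851.
d_o2 = 13.0 − (15.78) = -2.780 cm (virtual object).
Lens 2: 1/d_i2 = 1/(31.3) − 1/(-2.780) = 0.3917, so d_i2 = 2.553 cm; m₂ = −d_i2/d_o2 = +0.9184.
m = m₁·m₂ = (-0.7851)(+0.9184) = -0.721.

m = -0.721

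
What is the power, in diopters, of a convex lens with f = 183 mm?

P = +5.46 D

f = 18.3 cm = 0.183 m.
P = 1/f = 1/(0.183 m) = +5.46 D.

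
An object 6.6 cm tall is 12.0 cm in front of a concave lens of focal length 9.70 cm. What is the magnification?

For a concave lens, f = -9.70 cm.
1/d_i = 1/f − 1/d_o = 1/(-9.700) − 1/(12.0) = -0.1864, so d_i = -5.364 cm.
m = −d_i/d_o = −(-5.364)/(12.0) = +0.447.
The image is virtual, upright and reduced, on the same side as the object.

m = +0.447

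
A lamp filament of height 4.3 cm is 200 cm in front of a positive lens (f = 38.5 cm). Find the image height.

1/d_i = 1/f − 1/d_o = 1/(38.50) − 1/(200) = 0.02097, so d_i = 47.68 cm.
m = −d_i/d_o = -0.2384.
|h_i| = |m|·h_o = 0.2384 × 4.3 = 1.03 cm. The image is real, inverted and reduced, on the far side of the lens.

1.03 cm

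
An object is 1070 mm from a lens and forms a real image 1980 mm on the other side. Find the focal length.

f = 695 mm (converging)

Real image ⇒ d_i = +1980 mm.
1/f = 1/d_o + 1/d_i = 1/(1070) + 1/(1980) = 0.001440, so f = 695 mm.
Since f is positive, the lens is converging.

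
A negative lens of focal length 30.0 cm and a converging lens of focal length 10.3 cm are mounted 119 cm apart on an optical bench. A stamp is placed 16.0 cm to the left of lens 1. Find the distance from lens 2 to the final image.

11.2 cm

Lens 1 is diverging, so f₁ = −30.0 cm.
Lens 1: 1/d_i1 = 1/f₁ − 1/d_o1 = 1/(-30.0) − 1/(16.0) = -0.09583, so d_i1 = -10.43 cm.
The intermediate image is 10.43 cm to the left of lens 1 (virtual), which is 119 − (-10.43) = 129.4 cm to the left of lens 2, so d_o2 = +129.4 cm.
Lens 2: 1/d_i2 = 1/f₂ − 1/d_o2 = 1/(10.3) − 1/(129.4) = 0.08936, so d_i2 = 11.2 cm.
The final image is real, 11.2 cm to the right of lens 2 (overall magnification ≈ -0.056).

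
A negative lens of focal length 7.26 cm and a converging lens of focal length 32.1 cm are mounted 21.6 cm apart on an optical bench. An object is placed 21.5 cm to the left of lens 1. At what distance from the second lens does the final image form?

171 cm

Lens 1 is diverging, so f₁ = −7.26 cm.
Lens 1: 1/d_i1 = 1/f₁ − 1/d_o1 = 1/(-7.26) − 1/(21.5) = -0.1843, so d_i1 = -5.427 cm.
The intermediate image is 5.427 cm to the left of lens 1 (virtual), which is 21.6 − (-5.427) = 27.03 cm to the left of lens 2, so d_o2 = +27.03 cm.
Lens 2: 1/d_i2 = 1/f₂ − 1/d_o2 = 1/(32.1) − 1/(27.03) = -0.005843, so d_i2 = -171 cm.
The final image is virtual, 171 cm to the left of lens 2 (overall magnification ≈ 1.6).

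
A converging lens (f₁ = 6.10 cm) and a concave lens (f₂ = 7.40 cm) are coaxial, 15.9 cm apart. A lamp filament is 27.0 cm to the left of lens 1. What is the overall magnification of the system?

m = -0.140

Lens 1: 1/d_i1 = 1/(6.10) − 1/(27.0) = 0.1269, so d_i1 = 7.880 cm; m₁ = −d_i1/d_o1 = -0.2919.
d_o2 = 15.9 − (7.880) = 8.020 cm.
f₂ = −7.40 cm (diverging).
Lens 2: 1/d_i2 = 1/(-7.40) − 1/(8.020) = -0.2598, so d_i2 = -3.849 cm; m₂ = −d_i2/d_o2 = +0.4799.
m = m₁·m₂ = (-0.2919)(+0.4799) = -0.140.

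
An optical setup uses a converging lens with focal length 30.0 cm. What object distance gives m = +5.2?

m = −d_i/d_o ⇒ d_i = −m·d_o.
1/f = 1/d_o + 1/d_i = 1/d_o − 1/(m·d_o) = (1 − 1/m)/d_o, so d_o = f(1 − 1/m) = (30.00)(1 − 1/(+5.2)) = 24.2 cm.

24.2 cm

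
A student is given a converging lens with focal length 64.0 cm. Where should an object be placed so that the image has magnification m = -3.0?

85.3 cm

m = −d_i/d_o ⇒ d_i = −m·d_o.
1/f = 1/d_o + 1/d_i = 1/d_o − 1/(m·d_o) = (1 − 1/m)/d_o, so d_o = f(1 − 1/m) = (64.00)(1 − 1/(-3.0)) = 85.3 cm.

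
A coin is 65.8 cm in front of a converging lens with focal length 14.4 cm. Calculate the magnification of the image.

m = -0.280

1/d_i = 1/f − 1/d_o = 1/(14.40) − 1/(65.8) = 0.05425, so d_i = 18.43 cm.
m = −d_i/d_o = −(18.43)/(65.8) = -0.280.
The image is real, inverted and reduced, on the far side of the lens.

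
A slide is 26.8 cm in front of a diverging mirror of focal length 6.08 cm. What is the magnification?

For a diverging mirror, f = -6.08 cm.
1/d_i = 1/f − 1/d_o = 1/(-6.080) − 1/(26.8) = -0.2018, so d_i = -4.956 cm.
m = −d_i/d_o = −(-4.956)/(26.8) = +0.185.
The image is virtual, upright and reduced, behind the mirror.

m = +0.185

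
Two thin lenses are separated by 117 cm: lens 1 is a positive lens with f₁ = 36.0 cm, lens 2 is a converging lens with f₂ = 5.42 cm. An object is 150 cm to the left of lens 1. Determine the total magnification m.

m = +0.0267

Lens 1: 1/d_i1 = 1/(36.0) − 1/(150) = 0.02111, so d_i1 = 47.37 cm; m₁ = −d_i1/d_o1 = -0.3158.
d_o2 = 117 − (47.37) = 69.63 cm.
Lens 2: 1/d_i2 = 1/(5.42) − 1/(69.63) = 0.1701, so d_i2 = 5.878 cm; m₂ = −d_i2/d_o2 = -0.08441.
m = m₁·m₂ = (-0.3158)(-0.08441) = +0.0267.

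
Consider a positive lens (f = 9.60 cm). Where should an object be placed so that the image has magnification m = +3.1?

m = −d_i/d_o ⇒ d_i = −m·d_o.
1/f = 1/d_o + 1/d_i = 1/d_o − 1/(m·d_o) = (1 − 1/m)/d_o, so d_o = f(1 − 1/m) = (9.600)(1 − 1/(+3.1)) = 6.50 cm.

6.50 cm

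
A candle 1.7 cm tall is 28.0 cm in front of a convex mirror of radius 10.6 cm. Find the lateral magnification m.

f = R/2 = 10.6/2 = 5.300 cm; for a convex mirror, f = -5.300 cm.
1/d_i = 1/f − 1/d_o = 1/(-5.300) − 1/(28.0) = -0.2244, so d_i = -4.456 cm.
m = −d_i/d_o = −(-4.456)/(28.0) = +0.159.
The image is virtual, upright and reduced, behind the mirror.

m = +0.159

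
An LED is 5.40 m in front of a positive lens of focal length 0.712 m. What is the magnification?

m = -0.152

1/d_i = 1/f − 1/d_o = 1/(0.7120) − 1/(5.40) = 1.219, so d_i = 0.8201 m.
m = −d_i/d_o = −(0.8201)/(5.40) = -0.152.
The image is real, inverted and reduced, on the far side of the lens.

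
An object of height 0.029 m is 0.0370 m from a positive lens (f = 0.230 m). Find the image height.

0.0346 m

1/d_i = 1/f − 1/d_o = 1/(0.2300) − 1/(0.0370) = -22.68, so d_i = -0.04409 m.
m = −d_i/d_o = +1.192.
|h_i| = |m|·h_o = 1.192 × 0.029 = 0.0346 m. The image is virtual, upright and enlarged, on the same side as the object.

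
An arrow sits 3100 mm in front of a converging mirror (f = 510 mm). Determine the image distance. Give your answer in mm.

610 mm

Mirror equation: 1/q = 1/f − 1/p = 1/(510.0) − 1/(3100) = 0.001961 − 0.0003226 = 0.001638, so q = 610 mm.
The image is real, inverted and reduced, in front of the mirror.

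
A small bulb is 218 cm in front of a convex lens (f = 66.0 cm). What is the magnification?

m = -0.434

1/d_i = 1/f − 1/d_o = 1/(66.00) − 1/(218) = 0.01056, so d_i = 94.66 cm.
m = −d_i/d_o = −(94.66)/(218) = -0.434.
The image is real, inverted and reduced, on the far side of the lens.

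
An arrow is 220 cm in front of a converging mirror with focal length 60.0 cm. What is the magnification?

m = -0.375

1/d_i = 1/f − 1/d_o = 1/(60.00) − 1/(220) = 0.01212, so d_i = 82.50 cm.
m = −d_i/d_o = −(82.50)/(220) = -0.375.
The image is real, inverted and reduced, in front of the mirror.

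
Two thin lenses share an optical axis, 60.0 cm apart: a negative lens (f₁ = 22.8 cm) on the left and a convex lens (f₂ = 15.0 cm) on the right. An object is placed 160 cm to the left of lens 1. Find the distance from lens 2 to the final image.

18.5 cm

Lens 1 is diverging, so f₁ = −22.8 cm.
Lens 1: 1/d_i1 = 1/f₁ − 1/d_o1 = 1/(-22.8) − 1/(160) = -0.05011, so d_i1 = -19.96 cm.
The intermediate image is 19.96 cm to the left of lens 1 (virtual), which is 60.0 − (-19.96) = 79.96 cm to the left of lens 2, so d_o2 = +79.96 cm.
Lens 2: 1/d_i2 = 1/f₂ − 1/d_o2 = 1/(15.0) − 1/(79.96) = 0.05416, so d_i2 = 18.5 cm.
The final image is real, 18.5 cm to the right of lens 2 (overall magnification ≈ -0.029).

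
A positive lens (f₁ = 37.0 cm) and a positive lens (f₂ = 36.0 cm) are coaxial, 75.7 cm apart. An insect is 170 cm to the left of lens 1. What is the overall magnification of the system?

Lens 1: 1/d_i1 = 1/(37.0) − 1/(170) = 0.02114, so d_i1 = 47.29 cm; m₁ = −d_i1/d_o1 = -0.2782.
d_o2 = 75.7 − (47.29) = 28.41 cm.
Lens 2: 1/d_i2 = 1/(36.0) − 1/(28.41) = -0.007421, so d_i2 = -134.8 cm; m₂ = −d_i2/d_o2 = +4.743.
m = m₁·m₂ = (-0.2782)(+4.743) = -1.32.

m = -1.32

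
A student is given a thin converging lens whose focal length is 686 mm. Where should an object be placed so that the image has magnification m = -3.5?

m = −d_i/d_o ⇒ d_i = −m·d_o.
1/f = 1/d_o + 1/d_i = 1/d_o − 1/(m·d_o) = (1 − 1/m)/d_o, so d_o = f(1 − 1/m) = (686.0)(1 − 1/(-3.5)) = 882 mm.

882 mm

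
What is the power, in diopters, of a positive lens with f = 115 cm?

P = +0.870 D

f = 115 cm = 1.15 m.
P = 1/f = 1/(1.15 m) = +0.870 D.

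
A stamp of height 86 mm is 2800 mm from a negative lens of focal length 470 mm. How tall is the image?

For a negative lens, f = -470 mm.
1/d_i = 1/f − 1/d_o = 1/(-470.0) − 1/(2800) = -0.002485, so d_i = -402.4 mm.
m = −d_i/d_o = +0.1437.
|h_i| = |m|·h_o = 0.1437 × 86 = 12.4 mm. The image is virtual, upright and reduced, on the same side as the object.

12.4 mm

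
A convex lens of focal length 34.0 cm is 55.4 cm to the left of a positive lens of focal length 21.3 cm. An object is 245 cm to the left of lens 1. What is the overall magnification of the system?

Lens 1: 1/d_i1 = 1/(34.0) − 1/(245) = 0.02533, so d_i1 = 39.48 cm; m₁ = −d_i1/d_o1 = -0.1611.
d_o2 = 55.4 − (39.48) = 15.92 cm.
Lens 2: 1/d_i2 = 1/(21.3) − 1/(15.92) = -0.01587, so d_i2 = -63.03 cm; m₂ = −d_i2/d_o2 = +3.959.
m = m₁·m₂ = (-0.1611)(+3.959) = -0.638.

m = -0.638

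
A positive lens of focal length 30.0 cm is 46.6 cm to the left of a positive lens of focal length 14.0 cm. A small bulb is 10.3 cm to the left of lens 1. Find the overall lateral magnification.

Lens 1: 1/d_i1 = 1/(30.0) − 1/(10.3) = -0.06375, so d_i1 = -15.69 cm; m₁ = −d_i1/d_o1 = +1.523.
d_o2 = 46.6 − (-15.69) = 62.29 cm.
Lens 2: 1/d_i2 = 1/(14.0) − 1/(62.29) = 0.05537, so d_i2 = 18.06 cm; m₂ = −d_i2/d_o2 = -0.2899.
m = m₁·m₂ = (+1.523)(-0.2899) = -0.442.

m = -0.442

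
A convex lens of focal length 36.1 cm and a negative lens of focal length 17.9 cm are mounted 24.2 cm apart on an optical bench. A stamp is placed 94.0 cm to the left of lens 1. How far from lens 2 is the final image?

37.3 cm

Lens 1: 1/d_i1 = 1/f₁ − 1/d_o1 = 1/(36.1) − 1/(94.0) = 0.01706, so d_i1 = 58.61 cm.
The intermediate image is 58.61 cm to the right of lens 1, which lies 34.41 cm to the right of lens 2 — a virtual object — so d_o2 = −34.41 cm.
Lens 2 is diverging, so f₂ = −17.9 cm.
Lens 2: 1/d_i2 = 1/f₂ − 1/d_o2 = 1/(-17.9) − 1/(-34.41) = -0.02680, so d_i2 = -37.3 cm.
The final image is virtual, 37.3 cm to the left of lens 2 (overall magnification ≈ 0.68).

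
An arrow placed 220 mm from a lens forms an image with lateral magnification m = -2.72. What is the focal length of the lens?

f = 161 mm (converging)

m = −d_i/d_o ⇒ d_i = −m·d_o = −(-2.72)·(220) = 598.4 mm.
1/f = 1/d_o + 1/d_i = 1/(220) + 1/(598.4) = 0.006217, so f = 161 mm.
Since f is positive, the lens is converging.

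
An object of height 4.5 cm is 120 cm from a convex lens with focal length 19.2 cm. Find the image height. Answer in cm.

0.857 cm

1/d_i = 1/f − 1/d_o = 1/(19.20) − 1/(120) = 0.04375, so d_i = 22.86 cm.
m = −d_i/d_o = -0.1905.
|h_i| = |m|·h_o = 0.1905 × 4.5 = 0.857 cm. The image is real, inverted and reduced, on the far side of the lens.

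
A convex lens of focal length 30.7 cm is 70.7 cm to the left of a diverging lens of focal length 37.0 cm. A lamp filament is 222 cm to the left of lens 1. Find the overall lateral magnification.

m = -0.0824

Lens 1: 1/d_i1 = 1/(30.7) − 1/(222) = 0.02807, so d_i1 = 35.63 cm; m₁ = −d_i1/d_o1 = -0.1605.
d_o2 = 70.7 − (35.63) = 35.07 cm.
f₂ = −37.0 cm (diverging).
Lens 2: 1/d_i2 = 1/(-37.0) − 1/(35.07) = -0.05554, so d_i2 = -18.00 cm; m₂ = −d_i2/d_o2 = +0.5134.
m = m₁·m₂ = (-0.1605)(+0.5134) = -0.0824.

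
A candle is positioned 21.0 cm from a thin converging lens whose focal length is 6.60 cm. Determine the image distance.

Lens equation: 1/v = 1/f − 1/u = 1/(6.600) − 1/(21.0) = 0.1515 − 0.04762 = 0.1039, so v = 9.62 cm.
The image is real, inverted and reduced, on the far side of the lens.

9.62 cm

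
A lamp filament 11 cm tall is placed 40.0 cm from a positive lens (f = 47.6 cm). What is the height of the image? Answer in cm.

68.9 cm

1/d_i = 1/f − 1/d_o = 1/(47.60) − 1/(40.0) = -0.003992, so d_i = -250.5 cm.
m = −d_i/d_o = +6.263.
|h_i| = |m|·h_o = 6.263 × 11 = 68.9 cm. The image is virtual, upright and enlarged, on the same side as the object.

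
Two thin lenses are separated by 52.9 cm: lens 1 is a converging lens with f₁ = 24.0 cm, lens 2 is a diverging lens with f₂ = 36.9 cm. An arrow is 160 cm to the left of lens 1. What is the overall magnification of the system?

m = -0.106

Lens 1: 1/d_i1 = 1/(24.0) − 1/(160) = 0.03542, so d_i1 = 28.24 cm; m₁ = −d_i1/d_o1 = -0.1765.
d_o2 = 52.9 − (28.24) = 24.66 cm.
f₂ = −36.9 cm (diverging).
Lens 2: 1/d_i2 = 1/(-36.9) − 1/(24.66) = -0.06765, so d_i2 = -14.78 cm; m₂ = −d_i2/d_o2 = +0.5994.
m = m₁·m₂ = (-0.1765)(+0.5994) = -0.106.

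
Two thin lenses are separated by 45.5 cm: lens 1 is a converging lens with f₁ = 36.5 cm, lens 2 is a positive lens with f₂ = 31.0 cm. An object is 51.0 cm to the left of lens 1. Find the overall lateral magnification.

m = -0.685

Lens 1: 1/d_i1 = 1/(36.5) − 1/(51.0) = 0.007789, so d_i1 = 128.4 cm; m₁ = −d_i1/d_o1 = -2.518.
d_o2 = 45.5 − (128.4) = -82.90 cm (virtual object).
Lens 2: 1/d_i2 = 1/(31.0) − 1/(-82.90) = 0.04432, so d_i2 = 22.56 cm; m₂ = −d_i2/d_o2 = +0.2722.
m = m₁·m₂ = (-2.518)(+0.2722) = -0.685.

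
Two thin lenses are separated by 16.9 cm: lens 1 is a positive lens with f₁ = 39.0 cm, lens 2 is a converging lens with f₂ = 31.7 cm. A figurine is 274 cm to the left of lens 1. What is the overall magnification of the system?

Lens 1: 1/d_i1 = 1/(39.0) − 1/(274) = 0.02199, so d_i1 = 45.47 cm; m₁ = −d_i1/d_o1 = -0.1659.
d_o2 = 16.9 − (45.47) = -28.57 cm (virtual object).
Lens 2: 1/d_i2 = 1/(31.7) − 1/(-28.57) = 0.06655, so d_i2 = 15.03 cm; m₂ = −d_i2/d_o2 = +0.5260.
m = m₁·m₂ = (-0.1659)(+0.5260) = -0.0873.

m = -0.0873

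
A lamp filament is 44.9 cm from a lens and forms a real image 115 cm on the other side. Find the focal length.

Real image ⇒ d_i = +115 cm.
1/f = 1/d_o + 1/d_i = 1/(44.9) + 1/(115) = 0.03097, so f = 32.3 cm.
Since f is positive, the lens is converging.

f = 32.3 cm (converging)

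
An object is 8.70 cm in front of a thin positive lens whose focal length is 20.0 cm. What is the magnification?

m = +1.77

1/d_i = 1/f − 1/d_o = 1/(20.00) − 1/(8.70) = -0.06494, so d_i = -15.40 cm.
m = −d_i/d_o = −(-15.40)/(8.70) = +1.77.
The image is virtual, upright and enlarged, on the same side as the object.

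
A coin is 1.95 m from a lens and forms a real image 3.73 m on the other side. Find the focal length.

Real image ⇒ d_i = +3.73 m.
1/f = 1/d_o + 1/d_i = 1/(1.95) + 1/(3.73) = 0.7809, so f = 1.28 m.
Since f is positive, the lens is converging.

f = 1.28 m (converging)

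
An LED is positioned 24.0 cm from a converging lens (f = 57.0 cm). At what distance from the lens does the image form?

Thin-lens equation: 1/d_i = 1/f − 1/d_o = 1/(57.00) − 1/(24.0) = 0.01754 − 0.04167 = -0.02412, so d_i = -41.5 cm.
The image is virtual, upright and enlarged, on the same side as the object.

41.5 cm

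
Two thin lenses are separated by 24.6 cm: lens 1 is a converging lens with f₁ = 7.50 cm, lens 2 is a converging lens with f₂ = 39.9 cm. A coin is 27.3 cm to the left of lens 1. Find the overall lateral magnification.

Lens 1: 1/d_i1 = 1/(7.50) − 1/(27.3) = 0.09670, so d_i1 = 10.34 cm; m₁ = −d_i1/d_o1 = -0.3788.
d_o2 = 24.6 − (10.34) = 14.26 cm.
Lens 2: 1/d_i2 = 1/(39.9) − 1/(14.26) = -0.04506, so d_i2 = -22.19 cm; m₂ = −d_i2/d_o2 = +1.556.
m = m₁·m₂ = (-0.3788)(+1.556) = -0.589.

m = -0.589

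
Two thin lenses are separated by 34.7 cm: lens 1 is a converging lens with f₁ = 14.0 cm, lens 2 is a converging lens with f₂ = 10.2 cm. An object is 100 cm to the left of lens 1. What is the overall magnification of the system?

Lens 1: 1/d_i1 = 1/(14.0) − 1/(100) = 0.06143, so d_i1 = 16.28 cm; m₁ = −d_i1/d_o1 = -0.1628.
d_o2 = 34.7 − (16.28) = 18.42 cm.
Lens 2: 1/d_i2 = 1/(10.2) − 1/(18.42) = 0.04375, so d_i2 = 22.86 cm; m₂ = −d_i2/d_o2 = -1.241.
m = m₁·m₂ = (-0.1628)(-1.241) = +0.202.

m = +0.202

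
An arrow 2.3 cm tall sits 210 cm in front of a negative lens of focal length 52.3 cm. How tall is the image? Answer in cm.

0.459 cm

For a negative lens, f = -52.3 cm.
1/d_i = 1/f − 1/d_o = 1/(-52.30) − 1/(210) = -0.02388, so d_i = -41.87 cm.
m = −d_i/d_o = +0.1994.
|h_i| = |m|·h_o = 0.1994 × 2.3 = 0.459 cm. The image is virtual, upright and reduced, on the same side as the object.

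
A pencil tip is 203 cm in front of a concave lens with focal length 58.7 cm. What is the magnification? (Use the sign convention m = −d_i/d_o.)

For a concave lens, f = -58.7 cm.
1/d_i = 1/f − 1/d_o = 1/(-58.70) − 1/(203) = -0.02196, so d_i = -45.53 cm.
m = −d_i/d_o = −(-45.53)/(203) = +0.224.
The image is virtual, upright and reduced, on the same side as the object.

m = +0.224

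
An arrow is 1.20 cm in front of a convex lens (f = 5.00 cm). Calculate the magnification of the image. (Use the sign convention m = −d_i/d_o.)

1/d_i = 1/f − 1/d_o = 1/(5.000) − 1/(1.20) = -0.6333, so d_i = -1.579 cm.
m = −d_i/d_o = −(-1.579)/(1.20) = +1.32.
The image is virtual, upright and enlarged, on the same side as the object.

m = +1.32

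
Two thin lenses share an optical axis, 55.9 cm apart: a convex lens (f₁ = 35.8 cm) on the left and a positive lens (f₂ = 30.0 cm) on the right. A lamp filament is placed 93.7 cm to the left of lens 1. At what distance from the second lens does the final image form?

1.91 cm

Lens 1: 1/d_i1 = 1/f₁ − 1/d_o1 = 1/(35.8) − 1/(93.7) = 0.01726, so d_i1 = 57.94 cm.
The intermediate image is 57.94 cm to the right of lens 1, which lies 2.040 cm to the right of lens 2 — a virtual object — so d_o2 = −2.040 cm.
Lens 2: 1/d_i2 = 1/f₂ − 1/d_o2 = 1/(30.0) − 1/(-2.040) = 0.5235, so d_i2 = 1.91 cm.
The final image is real, 1.91 cm to the right of lens 2 (overall magnification ≈ -0.58).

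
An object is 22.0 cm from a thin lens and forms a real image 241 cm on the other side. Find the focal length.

Real image ⇒ d_i = +241 cm.
1/f = 1/d_o + 1/d_i = 1/(22.0) + 1/(241) = 0.04960, so f = 20.2 cm.
Since f is positive, the thin lens is converging.

f = 20.2 cm (converging)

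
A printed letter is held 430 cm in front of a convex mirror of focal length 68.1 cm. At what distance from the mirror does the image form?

58.8 cm

For a convex mirror, f = -68.1 cm.
Mirror equation: 1/v = 1/f − 1/u = 1/(-68.10) − 1/(430) = -0.01468 − 0.002326 = -0.01701, so v = -58.8 cm.
The image is virtual, upright and reduced, behind the mirror.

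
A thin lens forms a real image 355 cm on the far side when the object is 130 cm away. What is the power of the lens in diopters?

d_i = +355 cm.
1/f = 1/d_o + 1/d_i = 1/(130) + 1/(355) = 0.01051 cm⁻¹.
f = 95.15 cm = 0.9515 m, so P = 1/f = +1.05 D.

P = +1.05 D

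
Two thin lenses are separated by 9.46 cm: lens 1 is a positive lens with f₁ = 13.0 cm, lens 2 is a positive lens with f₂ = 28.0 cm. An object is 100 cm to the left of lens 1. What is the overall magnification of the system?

m = -0.125

Lens 1: 1/d_i1 = 1/(13.0) − 1/(100) = 0.06692, so d_i1 = 14.94 cm; m₁ = −d_i1/d_o1 = -0.1494.
d_o2 = 9.46 − (14.94) = -5.480 cm (virtual object).
Lens 2: 1/d_i2 = 1/(28.0) − 1/(-5.480) = 0.2182, so d_i2 = 4.583 cm; m₂ = −d_i2/d_o2 = +0.8363.
m = m₁·m₂ = (-0.1494)(+0.8363) = -0.125.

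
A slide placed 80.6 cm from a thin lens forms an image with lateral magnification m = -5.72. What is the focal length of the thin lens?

m = −d_i/d_o ⇒ d_i = −m·d_o = −(-5.72)·(80.6) = 461.0 cm.
1/f = 1/d_o + 1/d_i = 1/(80.6) + 1/(461.0) = 0.01458, so f = 68.6 cm.
Since f is positive, the thin lens is converging.

f = 68.6 cm (converging)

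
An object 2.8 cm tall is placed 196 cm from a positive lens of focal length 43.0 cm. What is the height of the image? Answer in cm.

0.787 cm

1/d_i = 1/f − 1/d_o = 1/(43.00) − 1/(196) = 0.01815, so d_i = 55.08 cm.
m = −d_i/d_o = -0.2810.
|h_i| = |m|·h_o = 0.2810 × 2.8 = 0.787 cm. The image is real, inverted and reduced, on the far side of the lens.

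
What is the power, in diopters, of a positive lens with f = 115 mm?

P = +8.70 D

f = 11.5 cm = 0.115 m.
P = 1/f = 1/(0.115 m) = +8.70 D.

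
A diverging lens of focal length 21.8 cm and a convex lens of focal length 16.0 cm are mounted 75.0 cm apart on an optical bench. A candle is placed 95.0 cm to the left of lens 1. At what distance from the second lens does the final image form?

19.3 cm

Lens 1 is diverging, so f₁ = −21.8 cm.
Lens 1: 1/d_i1 = 1/f₁ − 1/d_o1 = 1/(-21.8) − 1/(95.0) = -0.05640, so d_i1 = -17.73 cm.
The intermediate image is 17.73 cm to the left of lens 1 (virtual), which is 75.0 − (-17.73) = 92.73 cm to the left of lens 2, so d_o2 = +92.73 cm.
Lens 2: 1/d_i2 = 1/f₂ − 1/d_o2 = 1/(16.0) − 1/(92.73) = 0.05172, so d_i2 = 19.3 cm.
The final image is real, 19.3 cm to the right of lens 2 (overall magnification ≈ -0.039).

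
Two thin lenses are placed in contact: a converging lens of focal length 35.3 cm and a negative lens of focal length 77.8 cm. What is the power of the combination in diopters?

P = +1.55 D

P₁ = 1/f₁ = 1/(0.353 m) = +2.833 D; P₂ = 1/f₂ = 1/(-0.778 m) = -1.285 D.
For thin lenses in contact, P = P₁ + P₂ = (+2.833) + (-1.285) = +1.55 D.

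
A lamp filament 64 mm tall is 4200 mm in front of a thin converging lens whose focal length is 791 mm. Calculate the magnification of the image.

1/d_i = 1/f − 1/d_o = 1/(791.0) − 1/(4200) = 0.001026, so d_i = 974.5 mm.
m = −d_i/d_o = −(974.5)/(4200) = -0.232.
The image is real, inverted and reduced, on the far side of the lens.

m = -0.232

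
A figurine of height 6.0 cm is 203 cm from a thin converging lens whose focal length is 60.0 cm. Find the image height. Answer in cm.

1/d_i = 1/f − 1/d_o = 1/(60.00) − 1/(203) = 0.01174, so d_i = 85.17 cm.
m = −d_i/d_o = -0.4196.
|h_i| = |m|·h_o = 0.4196 × 6.0 = 2.52 cm. The image is real, inverted and reduced, on the far side of the lens.

2.52 cm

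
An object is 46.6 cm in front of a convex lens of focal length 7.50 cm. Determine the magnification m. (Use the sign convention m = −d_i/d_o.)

1/d_i = 1/f − 1/d_o = 1/(7.500) − 1/(46.6) = 0.1119, so d_i = 8.939 cm.
m = −d_i/d_o = −(8.939)/(46.6) = -0.192.
The image is real, inverted and reduced, on the far side of the lens.

m = -0.192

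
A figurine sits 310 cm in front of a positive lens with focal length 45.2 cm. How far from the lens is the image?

Thin-lens equation: 1/s_i = 1/f − 1/s_o = 1/(45.20) − 1/(310) = 0.02212 − 0.003226 = 0.01890, so s_i = 52.9 cm.
The image is real, inverted and reduced, on the far side of the lens.

52.9 cm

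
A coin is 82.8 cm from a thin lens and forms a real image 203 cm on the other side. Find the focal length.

Real image ⇒ d_i = +203 cm.
1/f = 1/d_o + 1/d_i = 1/(82.8) + 1/(203) = 0.01700, so f = 58.8 cm.
Since f is positive, the thin lens is converging.

f = 58.8 cm (converging)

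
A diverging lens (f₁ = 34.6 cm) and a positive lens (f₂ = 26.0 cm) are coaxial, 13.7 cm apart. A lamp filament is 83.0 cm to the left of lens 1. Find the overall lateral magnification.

f₁ = −34.6 cm (diverging).
Lens 1: 1/d_i1 = 1/(-34.6) − 1/(83.0) = -0.04095, so d_i1 = -24.42 cm; m₁ = −d_i1/d_o1 = +0.2942.
d_o2 = 13.7 − (-24.42) = 38.12 cm.
Lens 2: 1/d_i2 = 1/(26.0) − 1/(38.12) = 0.01223, so d_i2 = 81.78 cm; m₂ = −d_i2/d_o2 = -2.145.
m = m₁·m₂ = (+0.2942)(-2.145) = -0.631.

m = -0.631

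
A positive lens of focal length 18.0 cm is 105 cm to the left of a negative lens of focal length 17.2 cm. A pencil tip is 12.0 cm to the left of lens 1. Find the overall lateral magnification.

Lens 1: 1/d_i1 = 1/(18.0) − 1/(12.0) = -0.02778, so d_i1 = -36.00 cm; m₁ = −d_i1/d_o1 = +3.000.
d_o2 = 105 − (-36.00) = 141.0 cm.
f₂ = −17.2 cm (diverging).
Lens 2: 1/d_i2 = 1/(-17.2) − 1/(141.0) = -0.06523, so d_i2 = -15.33 cm; m₂ = −d_i2/d_o2 = +0.1087.
m = m₁·m₂ = (+3.000)(+0.1087) = +0.326.

m = +0.326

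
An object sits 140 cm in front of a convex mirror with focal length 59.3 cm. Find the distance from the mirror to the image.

41.7 cm

For a convex mirror, f = -59.3 cm.
Mirror equation: 1/v = 1/f − 1/u = 1/(-59.30) − 1/(140) = -0.01686 − 0.007143 = -0.02401, so v = -41.7 cm.
The image is virtual, upright and reduced, behind the mirror.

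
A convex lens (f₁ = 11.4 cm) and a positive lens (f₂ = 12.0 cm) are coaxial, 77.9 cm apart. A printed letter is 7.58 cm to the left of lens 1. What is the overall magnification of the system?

m = -0.405

Lens 1: 1/d_i1 = 1/(11.4) − 1/(7.58) = -0.04421, so d_i1 = -22.62 cm; m₁ = −d_i1/d_o1 = +2.984.
d_o2 = 77.9 − (-22.62) = 100.5 cm.
Lens 2: 1/d_i2 = 1/(12.0) − 1/(100.5) = 0.07338, so d_i2 = 13.63 cm; m₂ = −d_i2/d_o2 = -0.1356.
m = m₁·m₂ = (+2.984)(-0.1356) = -0.405.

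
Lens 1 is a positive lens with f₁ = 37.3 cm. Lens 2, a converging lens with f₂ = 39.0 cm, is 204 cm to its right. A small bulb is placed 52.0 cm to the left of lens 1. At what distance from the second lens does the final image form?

Lens 1: 1/d_i1 = 1/f₁ − 1/d_o1 = 1/(37.3) − 1/(52.0) = 0.007579, so d_i1 = 131.9 cm.
The intermediate image is 131.9 cm to the right of lens 1, which is 204 − (131.9) = 72.10 cm to the left of lens 2, so d_o2 = +72.10 cm.
Lens 2: 1/d_i2 = 1/f₂ − 1/d_o2 = 1/(39.0) − 1/(72.10) = 0.01177, so d_i2 = 85.0 cm.
The final image is real, 85.0 cm to the right of lens 2 (overall magnification ≈ 3.0).

85.0 cm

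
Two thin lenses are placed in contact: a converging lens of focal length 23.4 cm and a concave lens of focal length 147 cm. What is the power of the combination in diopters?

P = +3.59 D

P₁ = 1/f₁ = 1/(0.234 m) = +4.274 D; P₂ = 1/f₂ = 1/(-1.47 m) = -0.6803 D.
For thin lenses in contact, P = P₁ + P₂ = (+4.274) + (-0.6803) = +3.59 D.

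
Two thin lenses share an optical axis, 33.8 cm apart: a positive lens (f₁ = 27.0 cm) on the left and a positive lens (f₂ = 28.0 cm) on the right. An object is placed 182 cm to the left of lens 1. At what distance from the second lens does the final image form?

Lens 1: 1/d_i1 = 1/f₁ − 1/d_o1 = 1/(27.0) − 1/(182) = 0.03154, so d_i1 = 31.70 cm.
The intermediate image is 31.70 cm to the right of lens 1, which is 33.8 − (31.70) = 2.100 cm to the left of lens 2, so d_o2 = +2.100 cm.
Lens 2: 1/d_i2 = 1/f₂ − 1/d_o2 = 1/(28.0) − 1/(2.100) = -0.4405, so d_i2 = -2.27 cm.
The final image is virtual, 2.27 cm to the left of lens 2 (overall magnification ≈ -0.19).

2.27 cm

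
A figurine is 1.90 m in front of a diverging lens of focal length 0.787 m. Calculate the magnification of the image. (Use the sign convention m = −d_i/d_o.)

For a diverging lens, f = -0.787 m.
1/d_i = 1/f − 1/d_o = 1/(-0.7870) − 1/(1.90) = -1.797, so d_i = -0.5565 m.
m = −d_i/d_o = −(-0.5565)/(1.90) = +0.293.
The image is virtual, upright and reduced, on the same side as the object.

m = +0.293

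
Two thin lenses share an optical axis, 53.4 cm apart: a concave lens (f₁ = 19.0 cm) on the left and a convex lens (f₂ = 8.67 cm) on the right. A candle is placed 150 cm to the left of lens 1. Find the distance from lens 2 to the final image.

Lens 1 is diverging, so f₁ = −19.0 cm.
Lens 1: 1/d_i1 = 1/f₁ − 1/d_o1 = 1/(-19.0) − 1/(150) = -0.05930, so d_i1 = -16.86 cm.
The intermediate image is 16.86 cm to the left of lens 1 (virtual), which is 53.4 − (-16.86) = 70.26 cm to the left of lens 2, so d_o2 = +70.26 cm.
Lens 2: 1/d_i2 = 1/f₂ − 1/d_o2 = 1/(8.67) − 1/(70.26) = 0.1011, so d_i2 = 9.89 cm.
The final image is real, 9.89 cm to the right of lens 2 (overall magnification ≈ -0.016).

9.89 cm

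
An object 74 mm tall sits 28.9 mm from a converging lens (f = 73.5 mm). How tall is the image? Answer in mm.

122 mm

1/d_i = 1/f − 1/d_o = 1/(73.50) − 1/(28.9) = -0.02100, so d_i = -47.63 mm.
m = −d_i/d_o = +1.648.
|h_i| = |m|·h_o = 1.648 × 74 = 122 mm. The image is virtual, upright and enlarged, on the same side as the object.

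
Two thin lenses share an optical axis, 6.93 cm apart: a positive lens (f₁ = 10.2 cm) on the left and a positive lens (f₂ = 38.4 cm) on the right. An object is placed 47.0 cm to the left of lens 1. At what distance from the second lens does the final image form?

Lens 1: 1/d_i1 = 1/f₁ − 1/d_o1 = 1/(10.2) − 1/(47.0) = 0.07676, so d_i1 = 13.03 cm.
The intermediate image is 13.03 cm to the right of lens 1, which lies 6.100 cm to the right of lens 2 — a virtual object — so d_o2 = −6.100 cm.
Lens 2: 1/d_i2 = 1/f₂ − 1/d_o2 = 1/(38.4) − 1/(-6.100) = 0.1900, so d_i2 = 5.26 cm.
The final image is real, 5.26 cm to the right of lens 2 (overall magnification ≈ -0.24).

5.26 cm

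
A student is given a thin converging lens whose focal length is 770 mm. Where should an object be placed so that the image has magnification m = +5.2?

622 mm

m = −d_i/d_o ⇒ d_i = −m·d_o.
1/f = 1/d_o + 1/d_i = 1/d_o − 1/(m·d_o) = (1 − 1/m)/d_o, so d_o = f(1 − 1/m) = (770.0)(1 − 1/(+5.2)) = 622 mm.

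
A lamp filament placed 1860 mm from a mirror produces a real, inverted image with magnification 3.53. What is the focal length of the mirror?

f = 1450 mm (concave)

m = −d_i/d_o ⇒ d_i = −m·d_o = −(-3.53)·(1860) = 6566 mm.
1/f = 1/d_o + 1/d_i = 1/(1860) + 1/(6566) = 0.0006899, so f = 1450 mm.
Since f is positive, the mirror is concave.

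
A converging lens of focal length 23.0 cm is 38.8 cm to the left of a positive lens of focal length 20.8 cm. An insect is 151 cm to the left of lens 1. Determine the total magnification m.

m = -0.409

Lens 1: 1/d_i1 = 1/(23.0) − 1/(151) = 0.03686, so d_i1 = 27.13 cm; m₁ = −d_i1/d_o1 = -0.1797.
d_o2 = 38.8 − (27.13) = 11.67 cm.
Lens 2: 1/d_i2 = 1/(20.8) − 1/(11.67) = -0.03761, so d_i2 = -26.59 cm; m₂ = −d_i2/d_o2 = +2.278.
m = m₁·m₂ = (-0.1797)(+2.278) = -0.409.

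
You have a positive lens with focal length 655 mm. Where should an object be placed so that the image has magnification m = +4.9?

m = −d_i/d_o ⇒ d_i = −m·d_o.
1/f = 1/d_o + 1/d_i = 1/d_o − 1/(m·d_o) = (1 − 1/m)/d_o, so d_o = f(1 − 1/m) = (655.0)(1 − 1/(+4.9)) = 521 mm.

521 mm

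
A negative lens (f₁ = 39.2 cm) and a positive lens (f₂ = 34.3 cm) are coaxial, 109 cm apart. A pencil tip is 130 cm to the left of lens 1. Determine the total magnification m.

f₁ = −39.2 cm (diverging).
Lens 1: 1/d_i1 = 1/(-39.2) − 1/(130) = -0.03320, so d_i1 = -30.12 cm; m₁ = −d_i1/d_o1 = +0.2317.
d_o2 = 109 − (-30.12) = 139.1 cm.
Lens 2: 1/d_i2 = 1/(34.3) − 1/(139.1) = 0.02197, so d_i2 = 45.53 cm; m₂ = −d_i2/d_o2 = -0.3273.
m = m₁·m₂ = (+0.2317)(-0.3273) = -0.0758.

m = -0.0758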